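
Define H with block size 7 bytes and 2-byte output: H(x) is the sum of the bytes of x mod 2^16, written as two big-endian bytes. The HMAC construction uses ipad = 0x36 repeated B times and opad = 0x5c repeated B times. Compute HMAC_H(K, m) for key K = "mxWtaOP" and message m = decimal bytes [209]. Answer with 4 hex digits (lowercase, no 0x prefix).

013a

Key "mxWtaOP" = 6d 78 57 74 61 4f 50 is exactly B = 7 bytes: K' = 6d 78 57 74 61 4f 50.
K' ⊕ ipad = 5b 4e 61 42 57 79 66.  K' ⊕ opad = 31 24 0b 28 3d 13 0c.
Inner input = (K'⊕ipad) ∥ m = 5b 4e 61 42 57 79 66 ∥ d1.
Inner hash: sum = 91+78+97+66+87+121+102+209 = 851 → 03 53.
Outer input = (K'⊕opad) ∥ inner = 31 24 0b 28 3d 13 0c ∥ 03 53.
Outer hash (tag): sum = 49+36+11+40+61+19+12+3+83 = 314 → 01 3a.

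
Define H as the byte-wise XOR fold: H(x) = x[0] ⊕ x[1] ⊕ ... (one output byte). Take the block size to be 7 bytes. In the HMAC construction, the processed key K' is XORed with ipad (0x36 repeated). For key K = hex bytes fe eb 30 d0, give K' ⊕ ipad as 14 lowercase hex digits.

c8dd06e6363636

Key hex bytes fe eb 30 d0 is 4 bytes ≤ B = 7; zero-pad to 7 bytes: K' = fe eb 30 d0 00 00 00.
XOR each byte with 0x36: fe⊕36=c8, eb⊕36=dd, 30⊕36=06, d0⊕36=e6, 00⊕36=36, 00⊕36=36, 00⊕36=36.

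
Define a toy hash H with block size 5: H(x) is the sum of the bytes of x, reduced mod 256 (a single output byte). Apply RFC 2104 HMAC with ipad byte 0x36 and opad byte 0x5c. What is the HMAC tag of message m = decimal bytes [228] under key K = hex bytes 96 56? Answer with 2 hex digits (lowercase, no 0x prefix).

6e

Key hex bytes 96 56 is 2 bytes ≤ B = 5; zero-pad to 5 bytes: K' = 96 56 00 00 00.
K' ⊕ ipad = a0 60 36 36 36.  K' ⊕ opad = ca 0a 5c 5c 5c.
Inner input = (K'⊕ipad) ∥ m = a0 60 36 36 36 ∥ e4.
Inner hash: sum = 160+96+54+54+54+228 = 646; mod 256 = 134 → 86.
Outer input = (K'⊕opad) ∥ inner = ca 0a 5c 5c 5c ∥ 86.
Outer hash (tag): sum = 202+10+92+92+92+134 = 622; mod 256 = 110 → 6e.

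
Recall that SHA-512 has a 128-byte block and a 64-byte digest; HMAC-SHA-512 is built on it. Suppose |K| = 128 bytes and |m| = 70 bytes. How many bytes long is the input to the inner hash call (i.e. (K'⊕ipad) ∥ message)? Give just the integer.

198

Key is 128 ≤ 128 bytes, zero-padded: |K'| = 128.
Inner input = (K'⊕ipad) ∥ m → 128 + 70 = 198 bytes.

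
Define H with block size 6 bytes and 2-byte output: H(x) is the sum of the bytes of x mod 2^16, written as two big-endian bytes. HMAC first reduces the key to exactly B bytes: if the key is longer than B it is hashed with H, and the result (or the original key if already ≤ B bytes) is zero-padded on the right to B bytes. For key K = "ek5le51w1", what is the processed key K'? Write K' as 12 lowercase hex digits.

|K| = 9 > B = 6, so first hash the key.
H(K): sum = 101+107+53+108+101+53+49+119+49 = 740 → 02 e4.
Zero-pad H(K) = 02 e4 to 6 bytes: K' = 02 e4 00 00 00 00.

02e400000000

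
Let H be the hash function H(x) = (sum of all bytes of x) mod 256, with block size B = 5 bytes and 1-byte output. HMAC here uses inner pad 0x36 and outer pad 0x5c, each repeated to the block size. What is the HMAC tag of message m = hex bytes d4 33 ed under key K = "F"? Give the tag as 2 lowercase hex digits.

Key "F" = 46 is 1 byte ≤ B = 5; zero-pad to 5 bytes: K' = 46 00 00 00 00.
K' ⊕ ipad = 70 36 36 36 36.  K' ⊕ opad = 1a 5c 5c 5c 5c.
Inner input = (K'⊕ipad) ∥ m = 70 36 36 36 36 ∥ d4 33 ed.
Inner hash: sum = 112+54+54+54+54+212+51+237 = 828; mod 256 = 60 → 3c.
Outer input = (K'⊕opad) ∥ inner = 1a 5c 5c 5c 5c ∥ 3c.
Outer hash (tag): sum = 26+92+92+92+92+60 = 454; mod 256 = 198 → c6.

c6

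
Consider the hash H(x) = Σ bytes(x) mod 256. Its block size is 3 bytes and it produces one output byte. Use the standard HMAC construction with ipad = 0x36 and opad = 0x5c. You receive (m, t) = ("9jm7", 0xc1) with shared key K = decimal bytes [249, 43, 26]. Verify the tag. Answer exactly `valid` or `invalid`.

valid

Key decimal bytes [249, 43, 26] = f9 2b 1a is exactly B = 3 bytes: K' = f9 2b 1a.
K' ⊕ ipad = cf 1d 2c; K' ⊕ opad = a5 77 46.
Inner hash: sum = 207+29+44+57+106+109+55 = 607; mod 256 = 95 → 5f.
Outer hash (recomputed tag): sum = 165+119+70+95 = 449; mod 256 = 193 → c1.
Recomputed tag = c1; claimed = c1 → match.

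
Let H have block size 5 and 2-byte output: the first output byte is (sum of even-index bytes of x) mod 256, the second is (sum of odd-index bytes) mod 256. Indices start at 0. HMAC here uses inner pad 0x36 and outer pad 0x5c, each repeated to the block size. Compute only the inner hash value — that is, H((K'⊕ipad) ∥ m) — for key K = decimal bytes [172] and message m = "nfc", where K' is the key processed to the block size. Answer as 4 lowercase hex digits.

Key decimal bytes [172] = ac is 1 byte ≤ B = 5; zero-pad to 5 bytes: K' = ac 00 00 00 00.
K' ⊕ ipad = 9a 36 36 36 36.
Inner input = 9a 36 36 36 36 ∥ 6e 66 63.
Inner hash: even-index sum = 364 mod 256 = 108; odd-index sum = 317 mod 256 = 61 → 6c 3d.

6c3d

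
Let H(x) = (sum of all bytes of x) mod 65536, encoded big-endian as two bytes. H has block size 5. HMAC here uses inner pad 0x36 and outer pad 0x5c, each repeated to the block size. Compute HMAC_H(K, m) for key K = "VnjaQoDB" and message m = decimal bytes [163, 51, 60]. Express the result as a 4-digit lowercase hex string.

02c8

Key "VnjaQoDB" = 56 6e 6a 61 51 6f 44 42 is 8 bytes > B = 5, so hash it first: H(key) = 02 d5, then zero-pad to 5 bytes: K' = 02 d5 00 00 00.
K' ⊕ ipad = 34 e3 36 36 36.  K' ⊕ opad = 5e 89 5c 5c 5c.
Inner input = (K'⊕ipad) ∥ m = 34 e3 36 36 36 ∥ a3 33 3c.
Inner hash: sum = 52+227+54+54+54+163+51+60 = 715 → 02 cb.
Outer input = (K'⊕opad) ∥ inner = 5e 89 5c 5c 5c ∥ 02 cb.
Outer hash (tag): sum = 94+137+92+92+92+2+203 = 712 → 02 c8.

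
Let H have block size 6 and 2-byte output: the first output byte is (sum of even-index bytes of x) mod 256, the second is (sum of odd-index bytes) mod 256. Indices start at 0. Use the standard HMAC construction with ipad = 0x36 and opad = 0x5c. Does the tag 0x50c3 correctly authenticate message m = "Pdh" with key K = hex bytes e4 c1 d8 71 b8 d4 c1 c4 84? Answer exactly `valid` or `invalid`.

invalid

Key hex bytes e4 c1 d8 71 b8 d4 c1 c4 84 is 9 bytes > B = 6, so hash it first: H(key) = b9 ca, then zero-pad to 6 bytes: K' = b9 ca 00 00 00 00.
K' ⊕ ipad = 8f fc 36 36 36 36; K' ⊕ opad = e5 96 5c 5c 5c 5c.
Inner hash: even-index sum = 435 mod 256 = 179; odd-index sum = 460 mod 256 = 204 → b3 cc.
Outer hash (recomputed tag): even-index sum = 592 mod 256 = 80; odd-index sum = 538 mod 256 = 26 → 50 1a.
Recomputed tag = 501a; claimed = 50c3 → mismatch.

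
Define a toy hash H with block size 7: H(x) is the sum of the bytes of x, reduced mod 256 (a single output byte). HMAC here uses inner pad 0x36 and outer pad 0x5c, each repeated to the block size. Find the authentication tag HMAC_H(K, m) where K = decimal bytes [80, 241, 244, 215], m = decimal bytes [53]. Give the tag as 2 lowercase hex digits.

a7

Key decimal bytes [80, 241, 244, 215] = 50 f1 f4 d7 is 4 bytes ≤ B = 7; zero-pad to 7 bytes: K' = 50 f1 f4 d7 00 00 00.
K' ⊕ ipad = 66 c7 c2 e1 36 36 36.  K' ⊕ opad = 0c ad a8 8b 5c 5c 5c.
Inner input = (K'⊕ipad) ∥ m = 66 c7 c2 e1 36 36 36 ∥ 35.
Inner hash: sum = 102+199+194+225+54+54+54+53 = 935; mod 256 = 167 → a7.
Outer input = (K'⊕opad) ∥ inner = 0c ad a8 8b 5c 5c 5c ∥ a7.
Outer hash (tag): sum = 12+173+168+139+92+92+92+167 = 935; mod 256 = 167 → a7.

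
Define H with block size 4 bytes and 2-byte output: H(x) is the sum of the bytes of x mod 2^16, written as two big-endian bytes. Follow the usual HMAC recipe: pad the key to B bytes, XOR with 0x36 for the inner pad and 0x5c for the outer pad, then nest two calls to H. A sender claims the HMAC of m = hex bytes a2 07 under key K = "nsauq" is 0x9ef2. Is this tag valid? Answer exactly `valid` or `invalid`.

Key "nsauq" = 6e 73 61 75 71 is 5 bytes > B = 4, so hash it first: H(key) = 02 28, then zero-pad to 4 bytes: K' = 02 28 00 00.
K' ⊕ ipad = 34 1e 36 36; K' ⊕ opad = 5e 74 5c 5c.
Inner hash: sum = 52+30+54+54+162+7 = 359 → 01 67.
Outer hash (recomputed tag): sum = 94+116+92+92+1+103 = 498 → 01 f2.
Recomputed tag = 01f2; claimed = 9ef2 → mismatch.

invalid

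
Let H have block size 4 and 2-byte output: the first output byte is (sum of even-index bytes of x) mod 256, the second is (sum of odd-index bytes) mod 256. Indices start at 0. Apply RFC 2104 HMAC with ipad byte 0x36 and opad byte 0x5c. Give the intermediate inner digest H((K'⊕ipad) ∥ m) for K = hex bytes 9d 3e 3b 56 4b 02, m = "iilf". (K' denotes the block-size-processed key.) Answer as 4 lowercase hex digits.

20a5

Key hex bytes 9d 3e 3b 56 4b 02 is 6 bytes > B = 4, so hash it first: H(key) = 23 96, then zero-pad to 4 bytes: K' = 23 96 00 00.
K' ⊕ ipad = 15 a0 36 36.
Inner input = 15 a0 36 36 ∥ 69 69 6c 66.
Inner hash: even-index sum = 288 mod 256 = 32; odd-index sum = 421 mod 256 = 165 → 20 a5.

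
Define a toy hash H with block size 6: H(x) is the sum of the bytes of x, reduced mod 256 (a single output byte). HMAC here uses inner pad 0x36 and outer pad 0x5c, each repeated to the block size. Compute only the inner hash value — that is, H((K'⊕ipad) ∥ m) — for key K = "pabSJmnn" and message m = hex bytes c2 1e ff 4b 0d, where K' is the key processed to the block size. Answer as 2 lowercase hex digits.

Key "pabSJmnn" = 70 61 62 53 4a 6d 6e 6e is 8 bytes > B = 6, so hash it first: H(key) = 19, then zero-pad to 6 bytes: K' = 19 00 00 00 00 00.
K' ⊕ ipad = 2f 36 36 36 36 36.
Inner input = 2f 36 36 36 36 36 ∥ c2 1e ff 4b 0d.
Inner hash: sum = 47+54+54+54+54+54+194+30+255+75+13 = 884; mod 256 = 116 → 74.

74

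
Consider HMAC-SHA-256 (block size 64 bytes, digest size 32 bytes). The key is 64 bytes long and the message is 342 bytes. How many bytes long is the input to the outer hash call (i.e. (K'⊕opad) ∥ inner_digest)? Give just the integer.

96

Key is 64 ≤ 64 bytes, zero-padded: |K'| = 64.
Outer input = (K'⊕opad) ∥ H(inner) → 64 + 32 = 96 bytes.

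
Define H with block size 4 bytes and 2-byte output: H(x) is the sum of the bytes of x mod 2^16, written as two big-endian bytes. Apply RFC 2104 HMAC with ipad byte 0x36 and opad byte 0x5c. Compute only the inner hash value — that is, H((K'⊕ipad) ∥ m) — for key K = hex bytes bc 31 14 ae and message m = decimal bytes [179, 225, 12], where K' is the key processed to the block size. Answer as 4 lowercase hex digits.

Key hex bytes bc 31 14 ae is exactly B = 4 bytes: K' = bc 31 14 ae.
K' ⊕ ipad = 8a 07 22 98.
Inner input = 8a 07 22 98 ∥ b3 e1 0c.
Inner hash: sum = 138+7+34+152+179+225+12 = 747 → 02 eb.

02eb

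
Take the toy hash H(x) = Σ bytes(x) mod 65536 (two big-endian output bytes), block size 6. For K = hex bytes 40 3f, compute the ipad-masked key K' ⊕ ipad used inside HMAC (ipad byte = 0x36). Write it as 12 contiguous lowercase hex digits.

760936363636

Key hex bytes 40 3f is 2 bytes ≤ B = 6; zero-pad to 6 bytes: K' = 40 3f 00 00 00 00.
XOR each byte with 0x36: 40⊕36=76, 3f⊕36=09, 00⊕36=36, 00⊕36=36, 00⊕36=36, 00⊕36=36.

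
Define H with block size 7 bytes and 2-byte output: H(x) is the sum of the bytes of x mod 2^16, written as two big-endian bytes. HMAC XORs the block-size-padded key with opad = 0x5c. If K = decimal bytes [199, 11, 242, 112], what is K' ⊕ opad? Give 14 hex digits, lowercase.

9b57ae2c5c5c5c

Key decimal bytes [199, 11, 242, 112] = c7 0b f2 70 is 4 bytes ≤ B = 7; zero-pad to 7 bytes: K' = c7 0b f2 70 00 00 00.
XOR each byte with 0x5c: c7⊕5c=9b, 0b⊕5c=57, f2⊕5c=ae, 70⊕5c=2c, 00⊕5c=5c, 00⊕5c=5c, 00⊕5c=5c.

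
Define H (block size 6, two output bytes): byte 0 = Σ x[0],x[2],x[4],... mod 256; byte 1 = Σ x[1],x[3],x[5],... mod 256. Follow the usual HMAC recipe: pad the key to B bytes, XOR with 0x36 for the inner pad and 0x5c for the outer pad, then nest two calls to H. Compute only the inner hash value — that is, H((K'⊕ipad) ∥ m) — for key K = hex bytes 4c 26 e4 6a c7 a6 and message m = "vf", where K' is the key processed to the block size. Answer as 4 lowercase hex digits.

Key hex bytes 4c 26 e4 6a c7 a6 is exactly B = 6 bytes: K' = 4c 26 e4 6a c7 a6.
K' ⊕ ipad = 7a 10 d2 5c f1 90.
Inner input = 7a 10 d2 5c f1 90 ∥ 76 66.
Inner hash: even-index sum = 691 mod 256 = 179; odd-index sum = 354 mod 256 = 98 → b3 62.

b362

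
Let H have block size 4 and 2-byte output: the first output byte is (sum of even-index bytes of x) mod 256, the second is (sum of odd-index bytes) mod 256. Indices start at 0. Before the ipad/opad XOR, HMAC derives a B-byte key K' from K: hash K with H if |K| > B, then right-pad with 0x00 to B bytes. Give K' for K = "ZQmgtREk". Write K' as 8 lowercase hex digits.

80750000

|K| = 8 > B = 4, so first hash the key.
H(K): even-index sum = 384 mod 256 = 128; odd-index sum = 373 mod 256 = 117 → 80 75.
Zero-pad H(K) = 80 75 to 4 bytes: K' = 80 75 00 00.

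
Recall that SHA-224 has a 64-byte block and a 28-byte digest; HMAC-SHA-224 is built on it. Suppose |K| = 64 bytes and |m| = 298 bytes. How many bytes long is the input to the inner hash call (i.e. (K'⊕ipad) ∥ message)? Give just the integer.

362

Key is 64 ≤ 64 bytes, zero-padded: |K'| = 64.
Inner input = (K'⊕ipad) ∥ m → 64 + 298 = 362 bytes.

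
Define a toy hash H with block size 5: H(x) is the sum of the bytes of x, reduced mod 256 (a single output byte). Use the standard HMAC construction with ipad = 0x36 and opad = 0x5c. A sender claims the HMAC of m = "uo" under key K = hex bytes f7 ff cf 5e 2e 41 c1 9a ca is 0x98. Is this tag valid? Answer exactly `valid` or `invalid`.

Key hex bytes f7 ff cf 5e 2e 41 c1 9a ca is 9 bytes > B = 5, so hash it first: H(key) = b7, then zero-pad to 5 bytes: K' = b7 00 00 00 00.
K' ⊕ ipad = 81 36 36 36 36; K' ⊕ opad = eb 5c 5c 5c 5c.
Inner hash: sum = 129+54+54+54+54+117+111 = 573; mod 256 = 61 → 3d.
Outer hash (recomputed tag): sum = 235+92+92+92+92+61 = 664; mod 256 = 152 → 98.
Recomputed tag = 98; claimed = 98 → match.

valid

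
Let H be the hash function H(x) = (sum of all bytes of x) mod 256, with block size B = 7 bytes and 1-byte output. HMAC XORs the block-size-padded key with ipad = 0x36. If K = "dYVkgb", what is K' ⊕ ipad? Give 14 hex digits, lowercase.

Key "dYVkgb" = 64 59 56 6b 67 62 is 6 bytes ≤ B = 7; zero-pad to 7 bytes: K' = 64 59 56 6b 67 62 00.
XOR each byte with 0x36: 64⊕36=52, 59⊕36=6f, 56⊕36=60, 6b⊕36=5d, 67⊕36=51, 62⊕36=54, 00⊕36=36.

526f605d515436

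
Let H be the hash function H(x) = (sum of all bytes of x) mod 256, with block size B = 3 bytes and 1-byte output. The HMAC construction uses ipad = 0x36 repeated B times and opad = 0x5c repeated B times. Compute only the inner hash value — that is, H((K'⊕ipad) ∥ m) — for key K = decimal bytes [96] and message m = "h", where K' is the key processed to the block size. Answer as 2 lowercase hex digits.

Key decimal bytes [96] = 60 is 1 byte ≤ B = 3; zero-pad to 3 bytes: K' = 60 00 00.
K' ⊕ ipad = 56 36 36.
Inner input = 56 36 36 ∥ 68.
Inner hash: sum = 86+54+54+104 = 298; mod 256 = 42 → 2a.

2a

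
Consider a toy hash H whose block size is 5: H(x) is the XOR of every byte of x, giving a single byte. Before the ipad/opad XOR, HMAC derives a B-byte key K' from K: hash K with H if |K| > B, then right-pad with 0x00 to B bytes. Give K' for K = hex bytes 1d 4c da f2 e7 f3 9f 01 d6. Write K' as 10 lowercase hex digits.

2500000000

|K| = 9 > B = 5, so first hash the key.
H(K): XOR 1d⊕4c⊕da⊕f2⊕e7⊕f3⊕9f⊕01⊕d6 = 25.
Zero-pad H(K) = 25 to 5 bytes: K' = 25 00 00 00 00.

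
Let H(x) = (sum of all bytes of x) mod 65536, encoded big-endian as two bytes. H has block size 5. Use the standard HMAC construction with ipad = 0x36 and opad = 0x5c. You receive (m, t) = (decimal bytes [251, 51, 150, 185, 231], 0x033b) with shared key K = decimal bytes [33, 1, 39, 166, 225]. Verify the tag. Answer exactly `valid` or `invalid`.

valid

Key decimal bytes [33, 1, 39, 166, 225] = 21 01 27 a6 e1 is exactly B = 5 bytes: K' = 21 01 27 a6 e1.
K' ⊕ ipad = 17 37 11 90 d7; K' ⊕ opad = 7d 5d 7b fa bd.
Inner hash: sum = 23+55+17+144+215+251+51+150+185+231 = 1322 → 05 2a.
Outer hash (recomputed tag): sum = 125+93+123+250+189+5+42 = 827 → 03 3b.
Recomputed tag = 033b; claimed = 033b → match.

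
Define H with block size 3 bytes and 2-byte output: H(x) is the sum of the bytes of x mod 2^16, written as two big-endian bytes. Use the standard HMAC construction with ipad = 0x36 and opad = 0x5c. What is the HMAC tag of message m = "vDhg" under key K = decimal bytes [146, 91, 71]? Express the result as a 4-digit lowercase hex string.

Key decimal bytes [146, 91, 71] = 92 5b 47 is exactly B = 3 bytes: K' = 92 5b 47.
K' ⊕ ipad = a4 6d 71.  K' ⊕ opad = ce 07 1b.
Inner input = (K'⊕ipad) ∥ m = a4 6d 71 ∥ 76 44 68 67.
Inner hash: sum = 164+109+113+118+68+104+103 = 779 → 03 0b.
Outer input = (K'⊕opad) ∥ inner = ce 07 1b ∥ 03 0b.
Outer hash (tag): sum = 206+7+27+3+11 = 254 → 00 fe.

00fe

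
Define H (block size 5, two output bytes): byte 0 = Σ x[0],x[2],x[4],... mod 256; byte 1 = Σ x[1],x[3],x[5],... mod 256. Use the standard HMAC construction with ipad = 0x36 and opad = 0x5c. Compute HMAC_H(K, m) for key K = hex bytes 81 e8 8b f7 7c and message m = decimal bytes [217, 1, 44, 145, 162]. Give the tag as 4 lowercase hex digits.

1aaf

Key hex bytes 81 e8 8b f7 7c is exactly B = 5 bytes: K' = 81 e8 8b f7 7c.
K' ⊕ ipad = b7 de bd c1 4a.  K' ⊕ opad = dd b4 d7 ab 20.
Inner input = (K'⊕ipad) ∥ m = b7 de bd c1 4a ∥ d9 01 2c 91 a2.
Inner hash: even-index sum = 592 mod 256 = 80; odd-index sum = 838 mod 256 = 70 → 50 46.
Outer input = (K'⊕opad) ∥ inner = dd b4 d7 ab 20 ∥ 50 46.
Outer hash (tag): even-index sum = 538 mod 256 = 26; odd-index sum = 431 mod 256 = 175 → 1a af.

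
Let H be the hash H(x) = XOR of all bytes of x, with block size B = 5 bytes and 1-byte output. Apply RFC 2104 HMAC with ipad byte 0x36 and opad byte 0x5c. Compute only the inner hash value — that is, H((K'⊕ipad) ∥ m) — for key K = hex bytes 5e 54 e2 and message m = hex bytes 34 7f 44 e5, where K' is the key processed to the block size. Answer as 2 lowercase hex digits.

Key hex bytes 5e 54 e2 is 3 bytes ≤ B = 5; zero-pad to 5 bytes: K' = 5e 54 e2 00 00.
K' ⊕ ipad = 68 62 d4 36 36.
Inner input = 68 62 d4 36 36 ∥ 34 7f 44 e5.
Inner hash: XOR 68⊕62⊕d4⊕36⊕36⊕34⊕7f⊕44⊕e5 = 34.

34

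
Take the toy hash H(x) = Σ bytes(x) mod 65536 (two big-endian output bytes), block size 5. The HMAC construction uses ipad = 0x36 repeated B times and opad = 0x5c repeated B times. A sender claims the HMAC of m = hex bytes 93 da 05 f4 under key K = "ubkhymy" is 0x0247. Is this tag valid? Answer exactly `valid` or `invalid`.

Key "ubkhymy" = 75 62 6b 68 79 6d 79 is 7 bytes > B = 5, so hash it first: H(key) = 03 09, then zero-pad to 5 bytes: K' = 03 09 00 00 00.
K' ⊕ ipad = 35 3f 36 36 36; K' ⊕ opad = 5f 55 5c 5c 5c.
Inner hash: sum = 53+63+54+54+54+147+218+5+244 = 892 → 03 7c.
Outer hash (recomputed tag): sum = 95+85+92+92+92+3+124 = 583 → 02 47.
Recomputed tag = 0247; claimed = 0247 → match.

valid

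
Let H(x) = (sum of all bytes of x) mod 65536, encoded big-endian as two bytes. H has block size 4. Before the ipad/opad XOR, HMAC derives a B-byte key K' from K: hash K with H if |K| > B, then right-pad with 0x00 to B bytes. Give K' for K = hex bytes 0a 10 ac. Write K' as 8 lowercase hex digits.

0a10ac00

Key hex bytes 0a 10 ac is 3 bytes ≤ B = 4; zero-pad to 4 bytes: K' = 0a 10 ac 00.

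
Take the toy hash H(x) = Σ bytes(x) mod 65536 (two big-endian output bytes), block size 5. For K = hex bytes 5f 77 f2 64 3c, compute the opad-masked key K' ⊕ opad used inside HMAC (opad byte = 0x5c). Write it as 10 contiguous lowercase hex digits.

Key hex bytes 5f 77 f2 64 3c is exactly B = 5 bytes: K' = 5f 77 f2 64 3c.
XOR each byte with 0x5c: 5f⊕5c=03, 77⊕5c=2b, f2⊕5c=ae, 64⊕5c=38, 3c⊕5c=60.

032bae3860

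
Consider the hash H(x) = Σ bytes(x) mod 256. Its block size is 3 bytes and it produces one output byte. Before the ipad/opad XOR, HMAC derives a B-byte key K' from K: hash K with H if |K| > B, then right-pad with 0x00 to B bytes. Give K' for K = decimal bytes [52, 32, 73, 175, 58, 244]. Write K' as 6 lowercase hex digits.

|K| = 6 > B = 3, so first hash the key.
H(K): sum = 52+32+73+175+58+244 = 634; mod 256 = 122 → 7a.
Zero-pad H(K) = 7a to 3 bytes: K' = 7a 00 00.

7a0000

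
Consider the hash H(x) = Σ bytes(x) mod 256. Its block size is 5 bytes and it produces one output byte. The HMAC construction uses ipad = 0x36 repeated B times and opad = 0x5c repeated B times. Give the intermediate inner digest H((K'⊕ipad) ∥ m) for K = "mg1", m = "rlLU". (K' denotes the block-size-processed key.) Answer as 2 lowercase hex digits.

9e

Key "mg1" = 6d 67 31 is 3 bytes ≤ B = 5; zero-pad to 5 bytes: K' = 6d 67 31 00 00.
K' ⊕ ipad = 5b 51 07 36 36.
Inner input = 5b 51 07 36 36 ∥ 72 6c 4c 55.
Inner hash: sum = 91+81+7+54+54+114+108+76+85 = 670; mod 256 = 158 → 9e.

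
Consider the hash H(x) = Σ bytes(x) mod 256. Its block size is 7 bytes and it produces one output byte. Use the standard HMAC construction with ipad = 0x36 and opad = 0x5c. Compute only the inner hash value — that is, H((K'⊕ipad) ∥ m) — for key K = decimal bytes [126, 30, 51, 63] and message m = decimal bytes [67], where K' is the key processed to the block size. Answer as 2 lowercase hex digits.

Key decimal bytes [126, 30, 51, 63] = 7e 1e 33 3f is 4 bytes ≤ B = 7; zero-pad to 7 bytes: K' = 7e 1e 33 3f 00 00 00.
K' ⊕ ipad = 48 28 05 09 36 36 36.
Inner input = 48 28 05 09 36 36 36 ∥ 43.
Inner hash: sum = 72+40+5+9+54+54+54+67 = 355; mod 256 = 99 → 63.

63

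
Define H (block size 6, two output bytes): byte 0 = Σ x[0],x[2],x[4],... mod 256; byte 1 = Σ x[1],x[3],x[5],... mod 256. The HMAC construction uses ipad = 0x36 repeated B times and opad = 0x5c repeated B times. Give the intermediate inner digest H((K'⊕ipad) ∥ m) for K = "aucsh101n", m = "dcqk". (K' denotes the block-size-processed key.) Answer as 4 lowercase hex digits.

Key "aucsh101n" = 61 75 63 73 68 31 30 31 6e is 9 bytes > B = 6, so hash it first: H(key) = ca 4a, then zero-pad to 6 bytes: K' = ca 4a 00 00 00 00.
K' ⊕ ipad = fc 7c 36 36 36 36.
Inner input = fc 7c 36 36 36 36 ∥ 64 63 71 6b.
Inner hash: even-index sum = 573 mod 256 = 61; odd-index sum = 438 mod 256 = 182 → 3d b6.

3db6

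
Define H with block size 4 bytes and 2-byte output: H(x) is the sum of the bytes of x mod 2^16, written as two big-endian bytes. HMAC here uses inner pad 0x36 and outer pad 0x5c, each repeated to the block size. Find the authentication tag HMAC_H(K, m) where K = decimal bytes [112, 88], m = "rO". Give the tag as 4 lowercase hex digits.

01ca

Key decimal bytes [112, 88] = 70 58 is 2 bytes ≤ B = 4; zero-pad to 4 bytes: K' = 70 58 00 00.
K' ⊕ ipad = 46 6e 36 36.  K' ⊕ opad = 2c 04 5c 5c.
Inner input = (K'⊕ipad) ∥ m = 46 6e 36 36 ∥ 72 4f.
Inner hash: sum = 70+110+54+54+114+79 = 481 → 01 e1.
Outer input = (K'⊕opad) ∥ inner = 2c 04 5c 5c ∥ 01 e1.
Outer hash (tag): sum = 44+4+92+92+1+225 = 458 → 01 ca.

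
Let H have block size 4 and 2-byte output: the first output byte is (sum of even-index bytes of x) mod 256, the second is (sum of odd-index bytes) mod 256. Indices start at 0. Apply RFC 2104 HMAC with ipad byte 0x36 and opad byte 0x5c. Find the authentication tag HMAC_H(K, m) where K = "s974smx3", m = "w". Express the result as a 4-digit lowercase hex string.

751e

Key "s974smx3" = 73 39 37 34 73 6d 78 33 is 8 bytes > B = 4, so hash it first: H(key) = 95 0d, then zero-pad to 4 bytes: K' = 95 0d 00 00.
K' ⊕ ipad = a3 3b 36 36.  K' ⊕ opad = c9 51 5c 5c.
Inner input = (K'⊕ipad) ∥ m = a3 3b 36 36 ∥ 77.
Inner hash: even-index sum = 336 mod 256 = 80; odd-index sum = 113 mod 256 = 113 → 50 71.
Outer input = (K'⊕opad) ∥ inner = c9 51 5c 5c ∥ 50 71.
Outer hash (tag): even-index sum = 373 mod 256 = 117; odd-index sum = 286 mod 256 = 30 → 75 1e.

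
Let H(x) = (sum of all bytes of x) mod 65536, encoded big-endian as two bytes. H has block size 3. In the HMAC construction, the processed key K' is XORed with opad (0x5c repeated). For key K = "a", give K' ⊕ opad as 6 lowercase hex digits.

Key "a" = 61 is 1 byte ≤ B = 3; zero-pad to 3 bytes: K' = 61 00 00.
XOR each byte with 0x5c: 61⊕5c=3d, 00⊕5c=5c, 00⊕5c=5c.

3d5c5c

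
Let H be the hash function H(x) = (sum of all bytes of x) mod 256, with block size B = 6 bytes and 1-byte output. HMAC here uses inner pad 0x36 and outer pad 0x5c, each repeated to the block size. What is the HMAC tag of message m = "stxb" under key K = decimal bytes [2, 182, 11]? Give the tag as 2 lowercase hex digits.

Key decimal bytes [2, 182, 11] = 02 b6 0b is 3 bytes ≤ B = 6; zero-pad to 6 bytes: K' = 02 b6 0b 00 00 00.
K' ⊕ ipad = 34 80 3d 36 36 36.  K' ⊕ opad = 5e ea 57 5c 5c 5c.
Inner input = (K'⊕ipad) ∥ m = 34 80 3d 36 36 36 ∥ 73 74 78 62.
Inner hash: sum = 52+128+61+54+54+54+115+116+120+98 = 852; mod 256 = 84 → 54.
Outer input = (K'⊕opad) ∥ inner = 5e ea 57 5c 5c 5c ∥ 54.
Outer hash (tag): sum = 94+234+87+92+92+92+84 = 775; mod 256 = 7 → 07.

07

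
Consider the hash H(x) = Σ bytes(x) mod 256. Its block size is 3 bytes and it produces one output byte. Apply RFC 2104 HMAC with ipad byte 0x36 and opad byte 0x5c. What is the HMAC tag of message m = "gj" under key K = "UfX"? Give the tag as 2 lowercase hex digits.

Key "UfX" = 55 66 58 is exactly B = 3 bytes: K' = 55 66 58.
K' ⊕ ipad = 63 50 6e.  K' ⊕ opad = 09 3a 04.
Inner input = (K'⊕ipad) ∥ m = 63 50 6e ∥ 67 6a.
Inner hash: sum = 99+80+110+103+106 = 498; mod 256 = 242 → f2.
Outer input = (K'⊕opad) ∥ inner = 09 3a 04 ∥ f2.
Outer hash (tag): sum = 9+58+4+242 = 313; mod 256 = 57 → 39.

39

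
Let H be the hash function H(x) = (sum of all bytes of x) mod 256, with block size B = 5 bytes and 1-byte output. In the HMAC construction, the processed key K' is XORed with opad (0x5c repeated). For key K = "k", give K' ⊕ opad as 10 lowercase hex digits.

375c5c5c5c

Key "k" = 6b is 1 byte ≤ B = 5; zero-pad to 5 bytes: K' = 6b 00 00 00 00.
XOR each byte with 0x5c: 6b⊕5c=37, 00⊕5c=5c, 00⊕5c=5c, 00⊕5c=5c, 00⊕5c=5c.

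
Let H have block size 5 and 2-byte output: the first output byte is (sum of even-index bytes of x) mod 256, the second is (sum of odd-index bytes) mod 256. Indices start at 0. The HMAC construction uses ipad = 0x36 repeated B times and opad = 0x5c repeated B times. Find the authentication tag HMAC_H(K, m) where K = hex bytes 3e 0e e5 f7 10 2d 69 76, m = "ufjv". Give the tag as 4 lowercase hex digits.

2b42

Key hex bytes 3e 0e e5 f7 10 2d 69 76 is 8 bytes > B = 5, so hash it first: H(key) = 9c a8, then zero-pad to 5 bytes: K' = 9c a8 00 00 00.
K' ⊕ ipad = aa 9e 36 36 36.  K' ⊕ opad = c0 f4 5c 5c 5c.
Inner input = (K'⊕ipad) ∥ m = aa 9e 36 36 36 ∥ 75 66 6a 76.
Inner hash: even-index sum = 498 mod 256 = 242; odd-index sum = 435 mod 256 = 179 → f2 b3.
Outer input = (K'⊕opad) ∥ inner = c0 f4 5c 5c 5c ∥ f2 b3.
Outer hash (tag): even-index sum = 555 mod 256 = 43; odd-index sum = 578 mod 256 = 66 → 2b 42.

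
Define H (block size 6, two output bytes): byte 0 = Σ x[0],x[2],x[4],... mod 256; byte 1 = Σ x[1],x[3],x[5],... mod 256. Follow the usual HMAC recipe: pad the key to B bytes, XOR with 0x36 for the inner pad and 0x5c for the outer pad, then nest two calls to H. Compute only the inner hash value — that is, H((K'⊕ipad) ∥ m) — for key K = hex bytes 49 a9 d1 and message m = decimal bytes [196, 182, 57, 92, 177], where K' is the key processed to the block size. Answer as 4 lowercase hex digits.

Key hex bytes 49 a9 d1 is 3 bytes ≤ B = 6; zero-pad to 6 bytes: K' = 49 a9 d1 00 00 00.
K' ⊕ ipad = 7f 9f e7 36 36 36.
Inner input = 7f 9f e7 36 36 36 ∥ c4 b6 39 5c b1.
Inner hash: even-index sum = 842 mod 256 = 74; odd-index sum = 541 mod 256 = 29 → 4a 1d.

4a1d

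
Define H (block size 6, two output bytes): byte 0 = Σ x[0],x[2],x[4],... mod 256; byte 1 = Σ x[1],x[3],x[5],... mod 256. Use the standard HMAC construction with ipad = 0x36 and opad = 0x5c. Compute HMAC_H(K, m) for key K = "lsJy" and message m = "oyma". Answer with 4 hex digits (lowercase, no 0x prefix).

Key "lsJy" = 6c 73 4a 79 is 4 bytes ≤ B = 6; zero-pad to 6 bytes: K' = 6c 73 4a 79 00 00.
K' ⊕ ipad = 5a 45 7c 4f 36 36.  K' ⊕ opad = 30 2f 16 25 5c 5c.
Inner input = (K'⊕ipad) ∥ m = 5a 45 7c 4f 36 36 ∥ 6f 79 6d 61.
Inner hash: even-index sum = 488 mod 256 = 232; odd-index sum = 420 mod 256 = 164 → e8 a4.
Outer input = (K'⊕opad) ∥ inner = 30 2f 16 25 5c 5c ∥ e8 a4.
Outer hash (tag): even-index sum = 394 mod 256 = 138; odd-index sum = 340 mod 256 = 84 → 8a 54.

8a54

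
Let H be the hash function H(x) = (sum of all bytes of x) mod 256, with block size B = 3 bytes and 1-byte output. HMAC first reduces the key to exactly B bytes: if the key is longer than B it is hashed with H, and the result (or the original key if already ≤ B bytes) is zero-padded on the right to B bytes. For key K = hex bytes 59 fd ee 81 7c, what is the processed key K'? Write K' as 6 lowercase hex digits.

410000

|K| = 5 > B = 3, so first hash the key.
H(K): sum = 89+253+238+129+124 = 833; mod 256 = 65 → 41.
Zero-pad H(K) = 41 to 3 bytes: K' = 41 00 00.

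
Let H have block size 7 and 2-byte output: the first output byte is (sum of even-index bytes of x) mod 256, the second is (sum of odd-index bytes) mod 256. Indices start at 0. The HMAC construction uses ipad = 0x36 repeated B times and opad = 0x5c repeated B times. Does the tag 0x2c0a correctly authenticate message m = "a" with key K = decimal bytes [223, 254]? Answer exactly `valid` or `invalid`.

Key decimal bytes [223, 254] = df fe is 2 bytes ≤ B = 7; zero-pad to 7 bytes: K' = df fe 00 00 00 00 00.
K' ⊕ ipad = e9 c8 36 36 36 36 36; K' ⊕ opad = 83 a2 5c 5c 5c 5c 5c.
Inner hash: even-index sum = 395 mod 256 = 139; odd-index sum = 405 mod 256 = 149 → 8b 95.
Outer hash (recomputed tag): even-index sum = 556 mod 256 = 44; odd-index sum = 485 mod 256 = 229 → 2c e5.
Recomputed tag = 2ce5; claimed = 2c0a → mismatch.

invalid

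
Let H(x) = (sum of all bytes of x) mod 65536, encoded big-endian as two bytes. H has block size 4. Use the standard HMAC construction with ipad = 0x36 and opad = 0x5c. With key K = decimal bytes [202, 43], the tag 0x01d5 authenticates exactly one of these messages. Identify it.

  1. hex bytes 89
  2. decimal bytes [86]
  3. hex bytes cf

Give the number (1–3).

Key decimal bytes [202, 43] = ca 2b is 2 bytes ≤ B = 4; zero-pad to 4 bytes: K' = ca 2b 00 00.
K' ⊕ ipad = fc 1d 36 36; K' ⊕ opad = 96 77 5c 5c.
m1: inner = H(fc 1d 36 36 89) = 02 0e; tag = H(96 77 5c 5c 02 0e) = 01d5 ← matches
m2: inner = H(fc 1d 36 36 56) = 01 db; tag = H(96 77 5c 5c 01 db) = 02a1
m3: inner = H(fc 1d 36 36 cf) = 02 54; tag = H(96 77 5c 5c 02 54) = 021b

1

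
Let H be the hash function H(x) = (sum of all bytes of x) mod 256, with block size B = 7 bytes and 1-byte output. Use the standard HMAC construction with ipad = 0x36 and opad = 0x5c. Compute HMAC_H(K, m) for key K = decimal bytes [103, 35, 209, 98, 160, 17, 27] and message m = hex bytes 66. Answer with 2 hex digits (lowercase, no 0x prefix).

Key decimal bytes [103, 35, 209, 98, 160, 17, 27] = 67 23 d1 62 a0 11 1b is exactly B = 7 bytes: K' = 67 23 d1 62 a0 11 1b.
K' ⊕ ipad = 51 15 e7 54 96 27 2d.  K' ⊕ opad = 3b 7f 8d 3e fc 4d 47.
Inner input = (K'⊕ipad) ∥ m = 51 15 e7 54 96 27 2d ∥ 66.
Inner hash: sum = 81+21+231+84+150+39+45+102 = 753; mod 256 = 241 → f1.
Outer input = (K'⊕opad) ∥ inner = 3b 7f 8d 3e fc 4d 47 ∥ f1.
Outer hash (tag): sum = 59+127+141+62+252+77+71+241 = 1030; mod 256 = 6 → 06.

06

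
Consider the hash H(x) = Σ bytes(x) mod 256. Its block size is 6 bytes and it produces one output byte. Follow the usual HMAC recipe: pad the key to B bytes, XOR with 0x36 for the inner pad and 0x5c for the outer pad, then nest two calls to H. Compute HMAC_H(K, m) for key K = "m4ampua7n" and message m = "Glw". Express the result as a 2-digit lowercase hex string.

Key "m4ampua7n" = 6d 34 61 6d 70 75 61 37 6e is 9 bytes > B = 6, so hash it first: H(key) = 5a, then zero-pad to 6 bytes: K' = 5a 00 00 00 00 00.
K' ⊕ ipad = 6c 36 36 36 36 36.  K' ⊕ opad = 06 5c 5c 5c 5c 5c.
Inner input = (K'⊕ipad) ∥ m = 6c 36 36 36 36 36 ∥ 47 6c 77.
Inner hash: sum = 108+54+54+54+54+54+71+108+119 = 676; mod 256 = 164 → a4.
Outer input = (K'⊕opad) ∥ inner = 06 5c 5c 5c 5c 5c ∥ a4.
Outer hash (tag): sum = 6+92+92+92+92+92+164 = 630; mod 256 = 118 → 76.

76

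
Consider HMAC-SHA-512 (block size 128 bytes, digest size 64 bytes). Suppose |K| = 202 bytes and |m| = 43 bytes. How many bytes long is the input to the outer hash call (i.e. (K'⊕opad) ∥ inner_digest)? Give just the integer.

Key is 202 > 128 bytes, so it is hashed to 64 bytes then zero-padded to 128: |K'| = 128.
Outer input = (K'⊕opad) ∥ H(inner) → 128 + 64 = 192 bytes.

192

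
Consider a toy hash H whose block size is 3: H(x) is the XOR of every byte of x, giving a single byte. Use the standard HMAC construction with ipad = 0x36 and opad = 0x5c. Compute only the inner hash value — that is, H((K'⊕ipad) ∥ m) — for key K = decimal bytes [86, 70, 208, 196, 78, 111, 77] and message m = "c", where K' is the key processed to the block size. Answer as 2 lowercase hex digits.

Key decimal bytes [86, 70, 208, 196, 78, 111, 77] = 56 46 d0 c4 4e 6f 4d is 7 bytes > B = 3, so hash it first: H(key) = 68, then zero-pad to 3 bytes: K' = 68 00 00.
K' ⊕ ipad = 5e 36 36.
Inner input = 5e 36 36 ∥ 63.
Inner hash: XOR 5e⊕36⊕36⊕63 = 3d.

3d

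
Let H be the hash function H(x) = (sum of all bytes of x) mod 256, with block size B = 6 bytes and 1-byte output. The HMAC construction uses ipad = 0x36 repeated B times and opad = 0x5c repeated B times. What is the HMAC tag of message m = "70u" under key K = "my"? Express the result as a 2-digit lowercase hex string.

Key "my" = 6d 79 is 2 bytes ≤ B = 6; zero-pad to 6 bytes: K' = 6d 79 00 00 00 00.
K' ⊕ ipad = 5b 4f 36 36 36 36.  K' ⊕ opad = 31 25 5c 5c 5c 5c.
Inner input = (K'⊕ipad) ∥ m = 5b 4f 36 36 36 36 ∥ 37 30 75.
Inner hash: sum = 91+79+54+54+54+54+55+48+117 = 606; mod 256 = 94 → 5e.
Outer input = (K'⊕opad) ∥ inner = 31 25 5c 5c 5c 5c ∥ 5e.
Outer hash (tag): sum = 49+37+92+92+92+92+94 = 548; mod 256 = 36 → 24.

24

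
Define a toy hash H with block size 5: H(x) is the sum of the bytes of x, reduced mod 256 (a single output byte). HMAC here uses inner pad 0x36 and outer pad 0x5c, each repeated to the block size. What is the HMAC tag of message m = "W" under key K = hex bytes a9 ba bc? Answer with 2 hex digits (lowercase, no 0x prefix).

eb

Key hex bytes a9 ba bc is 3 bytes ≤ B = 5; zero-pad to 5 bytes: K' = a9 ba bc 00 00.
K' ⊕ ipad = 9f 8c 8a 36 36.  K' ⊕ opad = f5 e6 e0 5c 5c.
Inner input = (K'⊕ipad) ∥ m = 9f 8c 8a 36 36 ∥ 57.
Inner hash: sum = 159+140+138+54+54+87 = 632; mod 256 = 120 → 78.
Outer input = (K'⊕opad) ∥ inner = f5 e6 e0 5c 5c ∥ 78.
Outer hash (tag): sum = 245+230+224+92+92+120 = 1003; mod 256 = 235 → eb.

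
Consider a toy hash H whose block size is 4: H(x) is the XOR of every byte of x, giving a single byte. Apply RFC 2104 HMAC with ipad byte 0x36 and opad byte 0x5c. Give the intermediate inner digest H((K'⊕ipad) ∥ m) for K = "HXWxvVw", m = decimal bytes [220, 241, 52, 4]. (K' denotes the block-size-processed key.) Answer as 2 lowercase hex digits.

Key "HXWxvVw" = 48 58 57 78 76 56 77 is 7 bytes > B = 4, so hash it first: H(key) = 68, then zero-pad to 4 bytes: K' = 68 00 00 00.
K' ⊕ ipad = 5e 36 36 36.
Inner input = 5e 36 36 36 ∥ dc f1 34 04.
Inner hash: XOR 5e⊕36⊕36⊕36⊕dc⊕f1⊕34⊕04 = 75.

75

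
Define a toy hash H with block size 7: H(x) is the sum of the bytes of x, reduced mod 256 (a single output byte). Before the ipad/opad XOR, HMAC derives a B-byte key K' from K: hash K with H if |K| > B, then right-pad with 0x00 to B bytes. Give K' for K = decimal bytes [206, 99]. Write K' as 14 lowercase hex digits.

ce630000000000

Key decimal bytes [206, 99] = ce 63 is 2 bytes ≤ B = 7; zero-pad to 7 bytes: K' = ce 63 00 00 00 00 00.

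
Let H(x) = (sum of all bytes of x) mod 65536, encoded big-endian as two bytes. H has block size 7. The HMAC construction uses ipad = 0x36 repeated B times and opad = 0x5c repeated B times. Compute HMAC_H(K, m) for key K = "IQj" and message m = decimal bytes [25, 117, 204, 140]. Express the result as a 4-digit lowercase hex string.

01cc

Key "IQj" = 49 51 6a is 3 bytes ≤ B = 7; zero-pad to 7 bytes: K' = 49 51 6a 00 00 00 00.
K' ⊕ ipad = 7f 67 5c 36 36 36 36.  K' ⊕ opad = 15 0d 36 5c 5c 5c 5c.
Inner input = (K'⊕ipad) ∥ m = 7f 67 5c 36 36 36 36 ∥ 19 75 cc 8c.
Inner hash: sum = 127+103+92+54+54+54+54+25+117+204+140 = 1024 → 04 00.
Outer input = (K'⊕opad) ∥ inner = 15 0d 36 5c 5c 5c 5c ∥ 04 00.
Outer hash (tag): sum = 21+13+54+92+92+92+92+4+0 = 460 → 01 cc.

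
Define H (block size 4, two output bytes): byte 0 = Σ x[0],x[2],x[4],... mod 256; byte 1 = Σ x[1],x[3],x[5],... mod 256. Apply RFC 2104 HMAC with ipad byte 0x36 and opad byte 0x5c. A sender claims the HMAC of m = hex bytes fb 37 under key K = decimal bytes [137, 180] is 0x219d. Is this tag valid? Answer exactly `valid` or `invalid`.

Key decimal bytes [137, 180] = 89 b4 is 2 bytes ≤ B = 4; zero-pad to 4 bytes: K' = 89 b4 00 00.
K' ⊕ ipad = bf 82 36 36; K' ⊕ opad = d5 e8 5c 5c.
Inner hash: even-index sum = 496 mod 256 = 240; odd-index sum = 239 mod 256 = 239 → f0 ef.
Outer hash (recomputed tag): even-index sum = 545 mod 256 = 33; odd-index sum = 563 mod 256 = 51 → 21 33.
Recomputed tag = 2133; claimed = 219d → mismatch.

invalid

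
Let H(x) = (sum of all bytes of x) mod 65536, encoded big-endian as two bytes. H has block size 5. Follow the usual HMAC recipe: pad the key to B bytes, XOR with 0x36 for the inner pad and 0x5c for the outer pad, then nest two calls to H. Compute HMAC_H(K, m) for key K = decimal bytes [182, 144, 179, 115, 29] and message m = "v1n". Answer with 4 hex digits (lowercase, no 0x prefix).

Key decimal bytes [182, 144, 179, 115, 29] = b6 90 b3 73 1d is exactly B = 5 bytes: K' = b6 90 b3 73 1d.
K' ⊕ ipad = 80 a6 85 45 2b.  K' ⊕ opad = ea cc ef 2f 41.
Inner input = (K'⊕ipad) ∥ m = 80 a6 85 45 2b ∥ 76 31 6e.
Inner hash: sum = 128+166+133+69+43+118+49+110 = 816 → 03 30.
Outer input = (K'⊕opad) ∥ inner = ea cc ef 2f 41 ∥ 03 30.
Outer hash (tag): sum = 234+204+239+47+65+3+48 = 840 → 03 48.

0348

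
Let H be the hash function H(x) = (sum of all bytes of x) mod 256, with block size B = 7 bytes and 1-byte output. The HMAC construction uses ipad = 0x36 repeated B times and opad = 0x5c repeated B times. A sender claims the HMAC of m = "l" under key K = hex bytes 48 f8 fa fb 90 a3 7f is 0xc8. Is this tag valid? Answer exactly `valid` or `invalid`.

Key hex bytes 48 f8 fa fb 90 a3 7f is exactly B = 7 bytes: K' = 48 f8 fa fb 90 a3 7f.
K' ⊕ ipad = 7e ce cc cd a6 95 49; K' ⊕ opad = 14 a4 a6 a7 cc ff 23.
Inner hash: sum = 126+206+204+205+166+149+73+108 = 1237; mod 256 = 213 → d5.
Outer hash (recomputed tag): sum = 20+164+166+167+204+255+35+213 = 1224; mod 256 = 200 → c8.
Recomputed tag = c8; claimed = c8 → match.

valid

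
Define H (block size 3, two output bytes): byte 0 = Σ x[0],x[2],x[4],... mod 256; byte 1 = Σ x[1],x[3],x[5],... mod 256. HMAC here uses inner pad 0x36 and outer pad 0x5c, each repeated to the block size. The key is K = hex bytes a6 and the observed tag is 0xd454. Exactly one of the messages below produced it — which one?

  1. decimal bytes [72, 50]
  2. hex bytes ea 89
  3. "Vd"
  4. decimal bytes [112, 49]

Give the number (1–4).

Key hex bytes a6 is 1 byte ≤ B = 3; zero-pad to 3 bytes: K' = a6 00 00.
K' ⊕ ipad = 90 36 36; K' ⊕ opad = fa 5c 5c.
m1: inner = H(90 36 36 48 32) = f8 7e; tag = H(fa 5c 5c f8 7e) = d454 ← matches
m2: inner = H(90 36 36 ea 89) = 4f 20; tag = H(fa 5c 5c 4f 20) = 76ab
m3: inner = H(90 36 36 56 64) = 2a 8c; tag = H(fa 5c 5c 2a 8c) = e286
m4: inner = H(90 36 36 70 31) = f7 a6; tag = H(fa 5c 5c f7 a6) = fc53

1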